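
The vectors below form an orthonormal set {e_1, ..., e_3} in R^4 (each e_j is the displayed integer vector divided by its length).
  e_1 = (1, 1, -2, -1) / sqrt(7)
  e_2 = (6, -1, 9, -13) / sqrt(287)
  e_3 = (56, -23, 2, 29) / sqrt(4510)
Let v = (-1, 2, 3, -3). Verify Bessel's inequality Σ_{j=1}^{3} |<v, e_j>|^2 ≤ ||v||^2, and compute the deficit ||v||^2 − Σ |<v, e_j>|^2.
Σ |<v, e_j>|^2 = 2169/110; ||v||^2 = 23; deficit = 361/110

Write each e_j = u_j / sqrt(<u_j, u_j>) where u_j is the displayed integer vector. Then <v, e_j> = <v, u_j> / sqrt(<u_j, u_j>), so |<v, e_j>|^2 = <v, u_j>^2 / <u_j, u_j>.
Coefficients: <v, e_1> = -2/sqrt(7), <v, e_2> = 58/sqrt(287), <v, e_3> = -183/sqrt(4510).
Square and sum: Σ |<v, e_j>|^2 = 2169/110.
Compute ||v||^2 = v·v = 23.
Deficit = 23 − 2169/110 = 361/110 ≥ 0, confirming Bessel's inequality. (The deficit equals ||v − Σ <v,e_j> e_j||^2, the squared distance from v to span{e_j}.)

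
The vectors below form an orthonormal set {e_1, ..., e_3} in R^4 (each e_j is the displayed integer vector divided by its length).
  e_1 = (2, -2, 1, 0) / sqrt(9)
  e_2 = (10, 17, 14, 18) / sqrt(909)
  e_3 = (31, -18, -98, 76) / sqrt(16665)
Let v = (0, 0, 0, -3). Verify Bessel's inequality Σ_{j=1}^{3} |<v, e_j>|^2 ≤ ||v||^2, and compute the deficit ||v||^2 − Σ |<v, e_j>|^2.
Σ |<v, e_j>|^2 = 348/55; ||v||^2 = 9; deficit = 147/55

Write each e_j = u_j / sqrt(<u_j, u_j>) where u_j is the displayed integer vector. Then <v, e_j> = <v, u_j> / sqrt(<u_j, u_j>), so |<v, e_j>|^2 = <v, u_j>^2 / <u_j, u_j>.
Coefficients: <v, e_1> = 0/sqrt(9), <v, e_2> = -54/sqrt(909), <v, e_3> = -228/sqrt(16665).
Square and sum: Σ |<v, e_j>|^2 = 348/55.
Compute ||v||^2 = v·v = 9.
Deficit = 9 − 348/55 = 147/55 ≥ 0, confirming Bessel's inequality. (The deficit equals ||v − Σ <v,e_j> e_j||^2, the squared distance from v to span{e_j}.)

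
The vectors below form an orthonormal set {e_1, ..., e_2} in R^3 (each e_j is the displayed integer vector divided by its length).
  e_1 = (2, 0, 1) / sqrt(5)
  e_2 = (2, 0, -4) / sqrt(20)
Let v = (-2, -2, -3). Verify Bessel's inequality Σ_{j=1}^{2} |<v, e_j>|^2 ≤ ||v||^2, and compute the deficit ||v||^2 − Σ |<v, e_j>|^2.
Σ |<v, e_j>|^2 = 13; ||v||^2 = 17; deficit = 4

Write each e_j = u_j / sqrt(<u_j, u_j>) where u_j is the displayed integer vector. Then <v, e_j> = <v, u_j> / sqrt(<u_j, u_j>), so |<v, e_j>|^2 = <v, u_j>^2 / <u_j, u_j>.
Coefficients: <v, e_1> = -7/sqrt(5), <v, e_2> = 8/sqrt(20).
Square and sum: Σ |<v, e_j>|^2 = 13.
Compute ||v||^2 = v·v = 17.
Deficit = 17 − 13 = 4 ≥ 0, confirming Bessel's inequality. (The deficit equals ||v − Σ <v,e_j> e_j||^2, the squared distance from v to span{e_j}.)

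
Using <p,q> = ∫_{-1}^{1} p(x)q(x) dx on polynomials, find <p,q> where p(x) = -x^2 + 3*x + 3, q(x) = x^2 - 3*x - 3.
<p,q> = -102/5

Expand the product: p(x)·q(x) = -x^4 + 6*x^3 - 3*x^2 - 18*x - 9.
∫_{-1}^{1} of each monomial x^k gives [2/(k+1) if k even, 0 if k odd]. Integrating term-by-term (or equivalently evaluating the antiderivative F(x) = -x^5/5 + 3*x^4/2 - x^3 - 9*x^2 - 9*x at the endpoints):
  F(1) − F(−1) = -177/10 − (27/10) = -102/5.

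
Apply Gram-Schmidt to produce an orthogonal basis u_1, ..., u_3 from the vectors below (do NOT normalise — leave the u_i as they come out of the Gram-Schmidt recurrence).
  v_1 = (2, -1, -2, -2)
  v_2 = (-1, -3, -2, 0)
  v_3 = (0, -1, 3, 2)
Orthogonal basis:
  u_1 = (2, -1, -2, -2)
  u_2 = (-23/13, -34/13, -16/13, 10/13)
  u_3 = (228/157, -250/157, 261/157, 92/157)

Apply the Gram-Schmidt recurrence
  u_1 = v_1
  u_i = v_i − Σ_{j<i} ((v_i · u_j) / (u_j · u_j)) · u_j.

Step by step this gives:
  u_1 = (2, -1, -2, -2)
  u_2 = (-23/13, -34/13, -16/13, 10/13)
  u_3 = (228/157, -250/157, 261/157, 92/157)

Orthogonality check:
  u_2 · u_1 = 0 (should be 0)
  u_3 · u_1 = 0 (should be 0)
  u_3 · u_2 = 0 (should be 0)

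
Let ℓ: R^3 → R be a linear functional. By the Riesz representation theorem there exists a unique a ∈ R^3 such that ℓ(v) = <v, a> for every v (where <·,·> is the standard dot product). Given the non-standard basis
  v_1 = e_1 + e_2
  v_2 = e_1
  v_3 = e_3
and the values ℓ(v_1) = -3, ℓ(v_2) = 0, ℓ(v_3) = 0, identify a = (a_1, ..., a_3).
a = (0, -3, 0)

Write a = (a_1, ..., a_3) in the standard basis. For each basis vector v_i, ℓ(v_i) = <v_i, a> is a linear equation in the a_j's. Collect the n equations into a matrix system V a = ℓ, where row i of V is v_i (expressed in the standard basis). Since V is invertible (lower-triangular with 1s on the diagonal, up to permutation), solve by back-substitution:
  V =
[[1, 1, 0],
 [1, 0, 0],
 [0, 0, 1]]
  V a = (-3, 0, 0)
Solving gives a = (0, -3, 0).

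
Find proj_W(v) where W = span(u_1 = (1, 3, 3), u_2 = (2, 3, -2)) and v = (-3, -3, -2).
proj_W(v) = (-489/298, -555/149, -515/298)

Set up U = [u_1 | ... | u_2] ∈ R^(3×2). The projector onto W = col(U) is P = U (U^T U)^(-1) U^T.
Compute U^T U =
  [19, 5]
  [5, 17],
and U^T v = (-18, -11).
Solve U^T U · c = U^T v for the coefficients: c = (-251/298, -119/298). The projection is proj_W(v) = U c.
Check: (v - proj_W(v)) · u_1 = 0  (should be 0).
Check: (v - proj_W(v)) · u_2 = 0  (should be 0).
Result: proj_W(v) = (-489/298, -555/149, -515/298).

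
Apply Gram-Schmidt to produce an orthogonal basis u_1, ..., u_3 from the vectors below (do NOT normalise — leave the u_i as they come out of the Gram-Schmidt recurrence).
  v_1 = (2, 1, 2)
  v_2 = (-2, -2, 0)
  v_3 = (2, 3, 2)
Orthogonal basis:
  u_1 = (2, 1, 2)
  u_2 = (-2/3, -4/3, 4/3)
  u_3 = (-8/9, 8/9, 4/9)

Apply the Gram-Schmidt recurrence
  u_1 = v_1
  u_i = v_i − Σ_{j<i} ((v_i · u_j) / (u_j · u_j)) · u_j.

Step by step this gives:
  u_1 = (2, 1, 2)
  u_2 = (-2/3, -4/3, 4/3)
  u_3 = (-8/9, 8/9, 4/9)

Orthogonality check:
  u_2 · u_1 = 0 (should be 0)
  u_3 · u_1 = 0 (should be 0)
  u_3 · u_2 = 0 (should be 0)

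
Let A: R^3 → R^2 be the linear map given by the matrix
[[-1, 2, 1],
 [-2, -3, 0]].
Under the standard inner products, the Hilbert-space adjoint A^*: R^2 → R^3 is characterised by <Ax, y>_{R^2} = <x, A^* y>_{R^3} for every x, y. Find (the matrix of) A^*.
A^* = A^T =
[[-1, -2],
 [2, -3],
 [1, 0]]

For real matrices with standard dot products, the defining identity <Ax, y> = <x, A^* y> gives (Ax)^T y = x^T (A^*) y, i.e. x^T A^T y = x^T (A^*) y. Since this holds for all x, y, we must have A^* = A^T. Therefore
A^* =
[[-1, -2],
 [2, -3],
 [1, 0]].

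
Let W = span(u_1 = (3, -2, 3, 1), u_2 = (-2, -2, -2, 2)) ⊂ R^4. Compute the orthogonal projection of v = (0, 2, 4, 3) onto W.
proj_W(v) = (141/83, -34/83, 141/83, -1/83)

Set up U = [u_1 | ... | u_2] ∈ R^(4×2). The projector onto W = col(U) is P = U (U^T U)^(-1) U^T.
Compute U^T U =
  [23, -6]
  [-6, 16],
and U^T v = (11, -6).
Solve U^T U · c = U^T v for the coefficients: c = (35/83, -18/83). The projection is proj_W(v) = U c.
Check: (v - proj_W(v)) · u_1 = 0  (should be 0).
Check: (v - proj_W(v)) · u_2 = 0  (should be 0).
Result: proj_W(v) = (141/83, -34/83, 141/83, -1/83).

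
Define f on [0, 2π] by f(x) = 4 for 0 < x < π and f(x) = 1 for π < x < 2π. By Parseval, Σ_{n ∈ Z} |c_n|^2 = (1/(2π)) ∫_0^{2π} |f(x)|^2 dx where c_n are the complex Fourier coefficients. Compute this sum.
Σ |c_n|^2 = 17/2

Parseval equates the L^2 energy of f (normalised by 1/(2π)) with the ℓ^2 sum of its Fourier coefficients: (1/(2π)) ∫_0^{2π} |f|^2 = Σ |c_n|^2.
Compute the left side: (1/(2π)) [∫_0^π 4^2 dx + ∫_π^{2π} 1^2 dx] = (1/(2π)) · (16π + 1π) = (16 + 1)/2 = 17/2.
So Σ_{n ∈ Z} |c_n|^2 = 17/2.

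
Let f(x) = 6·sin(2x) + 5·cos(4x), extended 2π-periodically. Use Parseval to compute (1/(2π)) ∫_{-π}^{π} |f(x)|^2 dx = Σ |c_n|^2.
Σ |c_n|^2 = 61/2

Expand |f|^2 and use orthogonality of {sin(nx), cos(mx)} on [-π, π]:
  ∫_{-π}^{π} sin(nx)^2 dx = π, ∫ cos(mx)^2 dx = π, and cross terms integrate to 0.
So ∫_{-π}^{π} f(x)^2 dx = 6^2 · π + 5^2 · π = (36 + 25)π.
Divide by 2π: (36 + 25)/2 = 61/2.
By Parseval, this equals Σ |c_n|^2.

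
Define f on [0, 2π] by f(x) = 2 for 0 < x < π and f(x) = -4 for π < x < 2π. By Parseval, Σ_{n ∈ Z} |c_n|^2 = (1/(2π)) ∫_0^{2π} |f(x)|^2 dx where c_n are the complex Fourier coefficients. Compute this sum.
Σ |c_n|^2 = 10

Parseval equates the L^2 energy of f (normalised by 1/(2π)) with the ℓ^2 sum of its Fourier coefficients: (1/(2π)) ∫_0^{2π} |f|^2 = Σ |c_n|^2.
Compute the left side: (1/(2π)) [∫_0^π 2^2 dx + ∫_π^{2π} (-4)^2 dx] = (1/(2π)) · (4π + 16π) = (4 + 16)/2 = 10.
So Σ_{n ∈ Z} |c_n|^2 = 10.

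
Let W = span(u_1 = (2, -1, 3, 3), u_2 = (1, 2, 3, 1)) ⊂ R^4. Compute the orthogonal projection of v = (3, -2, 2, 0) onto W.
proj_W(v) = (247/201, -256/201, 97/67, 397/201)

Set up U = [u_1 | ... | u_2] ∈ R^(4×2). The projector onto W = col(U) is P = U (U^T U)^(-1) U^T.
Compute U^T U =
  [23, 12]
  [12, 15],
and U^T v = (14, 5).
Solve U^T U · c = U^T v for the coefficients: c = (50/67, -53/201). The projection is proj_W(v) = U c.
Check: (v - proj_W(v)) · u_1 = 0  (should be 0).
Check: (v - proj_W(v)) · u_2 = 0  (should be 0).
Result: proj_W(v) = (247/201, -256/201, 97/67, 397/201).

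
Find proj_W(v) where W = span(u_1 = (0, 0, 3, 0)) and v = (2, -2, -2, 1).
proj_W(v) = (0, 0, -2, 0)

Set up U = [u_1 | ... | u_1] ∈ R^(4×1). The projector onto W = col(U) is P = U (U^T U)^(-1) U^T.
Compute U^T U =
  [9],
and U^T v = (-6).
Solve U^T U · c = U^T v for the coefficients: c = (-2/3). The projection is proj_W(v) = U c.
Check: (v - proj_W(v)) · u_1 = 0  (should be 0).
Result: proj_W(v) = (0, 0, -2, 0).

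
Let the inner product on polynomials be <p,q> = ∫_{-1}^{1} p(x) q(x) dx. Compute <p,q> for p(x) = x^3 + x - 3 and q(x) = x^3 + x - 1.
<p,q> = 814/105

Expand the product: p(x)·q(x) = x^6 + 2*x^4 - 4*x^3 + x^2 - 4*x + 3.
∫_{-1}^{1} of each monomial x^k gives [2/(k+1) if k even, 0 if k odd]. Integrating term-by-term (or equivalently evaluating the antiderivative F(x) = x^7/7 + 2*x^5/5 - x^4 + x^3/3 - 2*x^2 + 3*x at the endpoints):
  F(1) − F(−1) = 92/105 − (-722/105) = 814/105.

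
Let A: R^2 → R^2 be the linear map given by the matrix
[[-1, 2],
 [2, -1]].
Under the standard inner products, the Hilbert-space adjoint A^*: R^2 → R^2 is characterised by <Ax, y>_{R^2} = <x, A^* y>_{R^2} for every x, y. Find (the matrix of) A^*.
A^* = A^T =
[[-1, 2],
 [2, -1]]

For real matrices with standard dot products, the defining identity <Ax, y> = <x, A^* y> gives (Ax)^T y = x^T (A^*) y, i.e. x^T A^T y = x^T (A^*) y. Since this holds for all x, y, we must have A^* = A^T. Therefore
A^* =
[[-1, 2],
 [2, -1]].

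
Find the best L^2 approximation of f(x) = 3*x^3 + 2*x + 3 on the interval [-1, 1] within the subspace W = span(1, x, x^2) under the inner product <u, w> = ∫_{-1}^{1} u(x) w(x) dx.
g(x) = 19*x/5 + 3

The best approximation g ∈ W is the orthogonal projection of f onto W. Writing g = a_0 + a_1 x + a_2 x^2, the coefficients solve the normal equations G · a = b where
  G_{ij} = <φ_i, φ_j> and b_i = <f, φ_i>, with φ_0 = 1, φ_1 = x, φ_2 = x^2.
G =
  [2, 0, 2/3]
  [0, 2/3, 0]
  [2/3, 0, 2/5],
b = (6, 38/15, 2).
Solving gives a_0 = 3, a_1 = 19/5, a_2 = 0, so
  g(x) = 19*x/5 + 3.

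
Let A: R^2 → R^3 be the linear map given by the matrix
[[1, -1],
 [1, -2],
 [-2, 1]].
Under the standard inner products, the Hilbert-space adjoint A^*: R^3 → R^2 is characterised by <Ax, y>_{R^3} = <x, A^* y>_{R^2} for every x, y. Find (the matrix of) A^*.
A^* = A^T =
[[1, 1, -2],
 [-1, -2, 1]]

For real matrices with standard dot products, the defining identity <Ax, y> = <x, A^* y> gives (Ax)^T y = x^T (A^*) y, i.e. x^T A^T y = x^T (A^*) y. Since this holds for all x, y, we must have A^* = A^T. Therefore
A^* =
[[1, 1, -2],
 [-1, -2, 1]].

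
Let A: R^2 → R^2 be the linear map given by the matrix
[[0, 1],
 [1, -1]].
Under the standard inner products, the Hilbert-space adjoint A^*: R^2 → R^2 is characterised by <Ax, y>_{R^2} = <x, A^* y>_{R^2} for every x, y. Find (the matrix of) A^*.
A^* = A^T =
[[0, 1],
 [1, -1]]

For real matrices with standard dot products, the defining identity <Ax, y> = <x, A^* y> gives (Ax)^T y = x^T (A^*) y, i.e. x^T A^T y = x^T (A^*) y. Since this holds for all x, y, we must have A^* = A^T. Therefore
A^* =
[[0, 1],
 [1, -1]].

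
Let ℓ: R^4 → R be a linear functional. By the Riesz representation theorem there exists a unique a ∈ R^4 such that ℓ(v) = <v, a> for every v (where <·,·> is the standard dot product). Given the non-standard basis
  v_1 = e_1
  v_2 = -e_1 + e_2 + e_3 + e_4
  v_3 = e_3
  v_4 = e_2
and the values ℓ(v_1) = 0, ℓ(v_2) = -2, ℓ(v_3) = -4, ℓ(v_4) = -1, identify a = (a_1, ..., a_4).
a = (0, -1, -4, 3)

Write a = (a_1, ..., a_4) in the standard basis. For each basis vector v_i, ℓ(v_i) = <v_i, a> is a linear equation in the a_j's. Collect the n equations into a matrix system V a = ℓ, where row i of V is v_i (expressed in the standard basis). Since V is invertible (lower-triangular with 1s on the diagonal, up to permutation), solve by back-substitution:
  V =
[[1, 0, 0, 0],
 [-1, 1, 1, 1],
 [0, 0, 1, 0],
 [0, 1, 0, 0]]
  V a = (0, -2, -4, -1)
Solving gives a = (0, -1, -4, 3).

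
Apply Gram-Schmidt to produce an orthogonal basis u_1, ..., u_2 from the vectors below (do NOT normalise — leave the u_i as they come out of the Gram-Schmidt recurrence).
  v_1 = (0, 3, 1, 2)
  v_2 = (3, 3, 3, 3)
Orthogonal basis:
  u_1 = (0, 3, 1, 2)
  u_2 = (3, -6/7, 12/7, 3/7)

Apply the Gram-Schmidt recurrence
  u_1 = v_1
  u_i = v_i − Σ_{j<i} ((v_i · u_j) / (u_j · u_j)) · u_j.

Step by step this gives:
  u_1 = (0, 3, 1, 2)
  u_2 = (3, -6/7, 12/7, 3/7)

Orthogonality check:
  u_2 · u_1 = 0 (should be 0)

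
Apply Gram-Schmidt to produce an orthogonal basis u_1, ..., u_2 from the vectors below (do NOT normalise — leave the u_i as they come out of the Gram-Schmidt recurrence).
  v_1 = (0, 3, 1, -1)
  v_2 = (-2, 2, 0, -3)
Orthogonal basis:
  u_1 = (0, 3, 1, -1)
  u_2 = (-2, -5/11, -9/11, -24/11)

Apply the Gram-Schmidt recurrence
  u_1 = v_1
  u_i = v_i − Σ_{j<i} ((v_i · u_j) / (u_j · u_j)) · u_j.

Step by step this gives:
  u_1 = (0, 3, 1, -1)
  u_2 = (-2, -5/11, -9/11, -24/11)

Orthogonality check:
  u_2 · u_1 = 0 (should be 0)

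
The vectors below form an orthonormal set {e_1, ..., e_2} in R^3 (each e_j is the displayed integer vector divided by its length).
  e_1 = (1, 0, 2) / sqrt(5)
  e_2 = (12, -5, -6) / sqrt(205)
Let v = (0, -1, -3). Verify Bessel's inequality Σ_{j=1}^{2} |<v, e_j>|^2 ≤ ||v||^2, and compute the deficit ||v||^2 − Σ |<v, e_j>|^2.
Σ |<v, e_j>|^2 = 401/41; ||v||^2 = 10; deficit = 9/41

Write each e_j = u_j / sqrt(<u_j, u_j>) where u_j is the displayed integer vector. Then <v, e_j> = <v, u_j> / sqrt(<u_j, u_j>), so |<v, e_j>|^2 = <v, u_j>^2 / <u_j, u_j>.
Coefficients: <v, e_1> = -6/sqrt(5), <v, e_2> = 23/sqrt(205).
Square and sum: Σ |<v, e_j>|^2 = 401/41.
Compute ||v||^2 = v·v = 10.
Deficit = 10 − 401/41 = 9/41 ≥ 0, confirming Bessel's inequality. (The deficit equals ||v − Σ <v,e_j> e_j||^2, the squared distance from v to span{e_j}.)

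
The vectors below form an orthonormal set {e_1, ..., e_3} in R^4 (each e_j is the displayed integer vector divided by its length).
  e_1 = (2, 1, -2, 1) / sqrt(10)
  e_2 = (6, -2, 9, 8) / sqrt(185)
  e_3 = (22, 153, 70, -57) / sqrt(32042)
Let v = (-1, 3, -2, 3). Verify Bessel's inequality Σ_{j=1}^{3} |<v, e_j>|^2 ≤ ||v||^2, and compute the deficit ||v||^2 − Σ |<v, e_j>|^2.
Σ |<v, e_j>|^2 = 3070/433; ||v||^2 = 23; deficit = 6889/433

Write each e_j = u_j / sqrt(<u_j, u_j>) where u_j is the displayed integer vector. Then <v, e_j> = <v, u_j> / sqrt(<u_j, u_j>), so |<v, e_j>|^2 = <v, u_j>^2 / <u_j, u_j>.
Coefficients: <v, e_1> = 8/sqrt(10), <v, e_2> = -6/sqrt(185), <v, e_3> = 126/sqrt(32042).
Square and sum: Σ |<v, e_j>|^2 = 3070/433.
Compute ||v||^2 = v·v = 23.
Deficit = 23 − 3070/433 = 6889/433 ≥ 0, confirming Bessel's inequality. (The deficit equals ||v − Σ <v,e_j> e_j||^2, the squared distance from v to span{e_j}.)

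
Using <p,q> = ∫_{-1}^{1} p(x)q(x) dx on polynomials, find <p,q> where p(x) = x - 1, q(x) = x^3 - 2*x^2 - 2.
<p,q> = 86/15

Expand the product: p(x)·q(x) = x^4 - 3*x^3 + 2*x^2 - 2*x + 2.
∫_{-1}^{1} of each monomial x^k gives [2/(k+1) if k even, 0 if k odd]. Integrating term-by-term (or equivalently evaluating the antiderivative F(x) = x^5/5 - 3*x^4/4 + 2*x^3/3 - x^2 + 2*x at the endpoints):
  F(1) − F(−1) = 67/60 − (-277/60) = 86/15.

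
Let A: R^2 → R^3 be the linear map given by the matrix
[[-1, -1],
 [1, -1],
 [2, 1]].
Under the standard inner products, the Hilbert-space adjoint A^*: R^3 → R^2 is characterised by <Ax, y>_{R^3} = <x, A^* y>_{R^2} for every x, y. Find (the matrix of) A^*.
A^* = A^T =
[[-1, 1, 2],
 [-1, -1, 1]]

For real matrices with standard dot products, the defining identity <Ax, y> = <x, A^* y> gives (Ax)^T y = x^T (A^*) y, i.e. x^T A^T y = x^T (A^*) y. Since this holds for all x, y, we must have A^* = A^T. Therefore
A^* =
[[-1, 1, 2],
 [-1, -1, 1]].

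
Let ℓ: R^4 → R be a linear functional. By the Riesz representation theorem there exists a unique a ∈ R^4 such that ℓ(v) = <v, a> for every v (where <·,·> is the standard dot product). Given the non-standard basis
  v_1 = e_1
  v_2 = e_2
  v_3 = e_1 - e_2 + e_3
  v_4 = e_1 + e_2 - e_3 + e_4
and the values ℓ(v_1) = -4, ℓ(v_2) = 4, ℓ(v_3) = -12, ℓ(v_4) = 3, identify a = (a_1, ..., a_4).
a = (-4, 4, -4, -1)

Write a = (a_1, ..., a_4) in the standard basis. For each basis vector v_i, ℓ(v_i) = <v_i, a> is a linear equation in the a_j's. Collect the n equations into a matrix system V a = ℓ, where row i of V is v_i (expressed in the standard basis). Since V is invertible (lower-triangular with 1s on the diagonal, up to permutation), solve by back-substitution:
  V =
[[1, 0, 0, 0],
 [0, 1, 0, 0],
 [1, -1, 1, 0],
 [1, 1, -1, 1]]
  V a = (-4, 4, -12, 3)
Solving gives a = (-4, 4, -4, -1).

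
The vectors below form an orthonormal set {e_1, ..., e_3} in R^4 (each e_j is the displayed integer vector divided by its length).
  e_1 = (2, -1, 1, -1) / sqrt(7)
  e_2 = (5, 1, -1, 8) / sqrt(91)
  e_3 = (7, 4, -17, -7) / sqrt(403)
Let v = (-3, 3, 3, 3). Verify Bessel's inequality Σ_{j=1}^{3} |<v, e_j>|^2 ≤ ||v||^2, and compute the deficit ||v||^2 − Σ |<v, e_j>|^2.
Σ |<v, e_j>|^2 = 891/31; ||v||^2 = 36; deficit = 225/31

Write each e_j = u_j / sqrt(<u_j, u_j>) where u_j is the displayed integer vector. Then <v, e_j> = <v, u_j> / sqrt(<u_j, u_j>), so |<v, e_j>|^2 = <v, u_j>^2 / <u_j, u_j>.
Coefficients: <v, e_1> = -9/sqrt(7), <v, e_2> = 9/sqrt(91), <v, e_3> = -81/sqrt(403).
Square and sum: Σ |<v, e_j>|^2 = 891/31.
Compute ||v||^2 = v·v = 36.
Deficit = 36 − 891/31 = 225/31 ≥ 0, confirming Bessel's inequality. (The deficit equals ||v − Σ <v,e_j> e_j||^2, the squared distance from v to span{e_j}.)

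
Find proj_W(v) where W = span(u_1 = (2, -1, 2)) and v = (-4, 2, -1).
proj_W(v) = (-8/3, 4/3, -8/3)

Set up U = [u_1 | ... | u_1] ∈ R^(3×1). The projector onto W = col(U) is P = U (U^T U)^(-1) U^T.
Compute U^T U =
  [9],
and U^T v = (-12).
Solve U^T U · c = U^T v for the coefficients: c = (-4/3). The projection is proj_W(v) = U c.
Check: (v - proj_W(v)) · u_1 = 0  (should be 0).
Result: proj_W(v) = (-8/3, 4/3, -8/3).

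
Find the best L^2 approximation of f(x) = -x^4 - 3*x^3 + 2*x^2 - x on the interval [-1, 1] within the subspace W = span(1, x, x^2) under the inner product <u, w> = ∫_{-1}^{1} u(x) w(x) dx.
g(x) = 8*x^2/7 - 14*x/5 + 3/35

The best approximation g ∈ W is the orthogonal projection of f onto W. Writing g = a_0 + a_1 x + a_2 x^2, the coefficients solve the normal equations G · a = b where
  G_{ij} = <φ_i, φ_j> and b_i = <f, φ_i>, with φ_0 = 1, φ_1 = x, φ_2 = x^2.
G =
  [2, 0, 2/3]
  [0, 2/3, 0]
  [2/3, 0, 2/5],
b = (14/15, -28/15, 18/35).
Solving gives a_0 = 3/35, a_1 = -14/5, a_2 = 8/7, so
  g(x) = 8*x^2/7 - 14*x/5 + 3/35.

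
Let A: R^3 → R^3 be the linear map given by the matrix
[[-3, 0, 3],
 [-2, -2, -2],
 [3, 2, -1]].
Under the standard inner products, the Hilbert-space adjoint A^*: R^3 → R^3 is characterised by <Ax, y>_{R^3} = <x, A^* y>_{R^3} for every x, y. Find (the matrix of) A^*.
A^* = A^T =
[[-3, -2, 3],
 [0, -2, 2],
 [3, -2, -1]]

For real matrices with standard dot products, the defining identity <Ax, y> = <x, A^* y> gives (Ax)^T y = x^T (A^*) y, i.e. x^T A^T y = x^T (A^*) y. Since this holds for all x, y, we must have A^* = A^T. Therefore
A^* =
[[-3, -2, 3],
 [0, -2, 2],
 [3, -2, -1]].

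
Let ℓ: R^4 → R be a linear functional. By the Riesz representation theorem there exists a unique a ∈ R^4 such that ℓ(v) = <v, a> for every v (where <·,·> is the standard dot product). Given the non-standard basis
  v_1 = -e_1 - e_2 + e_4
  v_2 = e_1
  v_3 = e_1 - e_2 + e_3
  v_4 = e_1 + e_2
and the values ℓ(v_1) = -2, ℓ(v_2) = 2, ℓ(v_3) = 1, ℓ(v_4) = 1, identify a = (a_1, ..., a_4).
a = (2, -1, -2, -1)

Write a = (a_1, ..., a_4) in the standard basis. For each basis vector v_i, ℓ(v_i) = <v_i, a> is a linear equation in the a_j's. Collect the n equations into a matrix system V a = ℓ, where row i of V is v_i (expressed in the standard basis). Since V is invertible (lower-triangular with 1s on the diagonal, up to permutation), solve by back-substitution:
  V =
[[-1, -1, 0, 1],
 [1, 0, 0, 0],
 [1, -1, 1, 0],
 [1, 1, 0, 0]]
  V a = (-2, 2, 1, 1)
Solving gives a = (2, -1, -2, -1).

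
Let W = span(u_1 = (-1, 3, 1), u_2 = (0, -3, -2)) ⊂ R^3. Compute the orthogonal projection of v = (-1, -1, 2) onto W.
proj_W(v) = (1/2, 0, 1/2)

Set up U = [u_1 | ... | u_2] ∈ R^(3×2). The projector onto W = col(U) is P = U (U^T U)^(-1) U^T.
Compute U^T U =
  [11, -11]
  [-11, 13],
and U^T v = (0, -1).
Solve U^T U · c = U^T v for the coefficients: c = (-1/2, -1/2). The projection is proj_W(v) = U c.
Check: (v - proj_W(v)) · u_1 = 0  (should be 0).
Check: (v - proj_W(v)) · u_2 = 0  (should be 0).
Result: proj_W(v) = (1/2, 0, 1/2).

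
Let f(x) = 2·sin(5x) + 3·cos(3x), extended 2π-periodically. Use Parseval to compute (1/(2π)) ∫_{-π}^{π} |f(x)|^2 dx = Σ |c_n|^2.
Σ |c_n|^2 = 13/2

Expand |f|^2 and use orthogonality of {sin(nx), cos(mx)} on [-π, π]:
  ∫_{-π}^{π} sin(nx)^2 dx = π, ∫ cos(mx)^2 dx = π, and cross terms integrate to 0.
So ∫_{-π}^{π} f(x)^2 dx = 2^2 · π + 3^2 · π = (4 + 9)π.
Divide by 2π: (4 + 9)/2 = 13/2.
By Parseval, this equals Σ |c_n|^2.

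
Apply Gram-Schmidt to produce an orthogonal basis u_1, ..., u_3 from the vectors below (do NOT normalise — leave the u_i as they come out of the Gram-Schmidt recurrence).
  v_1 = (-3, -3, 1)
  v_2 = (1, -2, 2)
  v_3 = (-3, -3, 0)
Orthogonal basis:
  u_1 = (-3, -3, 1)
  u_2 = (34/19, -23/19, 33/19)
  u_3 = (18/73, -63/146, -81/146)

Apply the Gram-Schmidt recurrence
  u_1 = v_1
  u_i = v_i − Σ_{j<i} ((v_i · u_j) / (u_j · u_j)) · u_j.

Step by step this gives:
  u_1 = (-3, -3, 1)
  u_2 = (34/19, -23/19, 33/19)
  u_3 = (18/73, -63/146, -81/146)

Orthogonality check:
  u_2 · u_1 = 0 (should be 0)
  u_3 · u_1 = 0 (should be 0)
  u_3 · u_2 = 0 (should be 0)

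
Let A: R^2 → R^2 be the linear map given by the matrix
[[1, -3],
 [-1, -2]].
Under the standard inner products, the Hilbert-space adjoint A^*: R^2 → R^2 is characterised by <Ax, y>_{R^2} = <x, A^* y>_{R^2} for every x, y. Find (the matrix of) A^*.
A^* = A^T =
[[1, -1],
 [-3, -2]]

For real matrices with standard dot products, the defining identity <Ax, y> = <x, A^* y> gives (Ax)^T y = x^T (A^*) y, i.e. x^T A^T y = x^T (A^*) y. Since this holds for all x, y, we must have A^* = A^T. Therefore
A^* =
[[1, -1],
 [-3, -2]].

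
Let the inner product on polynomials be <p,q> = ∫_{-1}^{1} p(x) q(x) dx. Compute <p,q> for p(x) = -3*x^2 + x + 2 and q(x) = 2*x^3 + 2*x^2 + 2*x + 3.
<p,q> = 42/5

Expand the product: p(x)·q(x) = -6*x^5 - 4*x^4 - 3*x^2 + 7*x + 6.
∫_{-1}^{1} of each monomial x^k gives [2/(k+1) if k even, 0 if k odd]. Integrating term-by-term (or equivalently evaluating the antiderivative F(x) = -x^6 - 4*x^5/5 - x^3 + 7*x^2/2 + 6*x at the endpoints):
  F(1) − F(−1) = 67/10 − (-17/10) = 42/5.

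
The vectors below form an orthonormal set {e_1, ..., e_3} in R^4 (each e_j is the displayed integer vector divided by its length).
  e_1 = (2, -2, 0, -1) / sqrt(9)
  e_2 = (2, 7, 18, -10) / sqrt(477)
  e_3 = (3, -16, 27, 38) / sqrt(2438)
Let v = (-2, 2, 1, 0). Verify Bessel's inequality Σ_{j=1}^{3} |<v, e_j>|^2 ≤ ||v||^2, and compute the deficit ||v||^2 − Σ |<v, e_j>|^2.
Σ |<v, e_j>|^2 = 405/46; ||v||^2 = 9; deficit = 9/46

Write each e_j = u_j / sqrt(<u_j, u_j>) where u_j is the displayed integer vector. Then <v, e_j> = <v, u_j> / sqrt(<u_j, u_j>), so |<v, e_j>|^2 = <v, u_j>^2 / <u_j, u_j>.
Coefficients: <v, e_1> = -8/sqrt(9), <v, e_2> = 28/sqrt(477), <v, e_3> = -11/sqrt(2438).
Square and sum: Σ |<v, e_j>|^2 = 405/46.
Compute ||v||^2 = v·v = 9.
Deficit = 9 − 405/46 = 9/46 ≥ 0, confirming Bessel's inequality. (The deficit equals ||v − Σ <v,e_j> e_j||^2, the squared distance from v to span{e_j}.)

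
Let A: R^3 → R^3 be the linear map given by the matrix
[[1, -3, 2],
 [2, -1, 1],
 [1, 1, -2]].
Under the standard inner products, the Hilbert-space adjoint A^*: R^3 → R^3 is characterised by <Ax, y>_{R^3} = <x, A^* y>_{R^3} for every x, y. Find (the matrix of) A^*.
A^* = A^T =
[[1, 2, 1],
 [-3, -1, 1],
 [2, 1, -2]]

For real matrices with standard dot products, the defining identity <Ax, y> = <x, A^* y> gives (Ax)^T y = x^T (A^*) y, i.e. x^T A^T y = x^T (A^*) y. Since this holds for all x, y, we must have A^* = A^T. Therefore
A^* =
[[1, 2, 1],
 [-3, -1, 1],
 [2, 1, -2]].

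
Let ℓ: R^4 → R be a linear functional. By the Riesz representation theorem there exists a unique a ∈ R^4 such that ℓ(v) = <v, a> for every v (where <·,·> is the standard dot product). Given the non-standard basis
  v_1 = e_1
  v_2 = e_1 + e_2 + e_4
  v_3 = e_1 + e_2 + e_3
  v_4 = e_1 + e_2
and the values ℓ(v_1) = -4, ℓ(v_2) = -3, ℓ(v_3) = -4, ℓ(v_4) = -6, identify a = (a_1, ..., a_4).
a = (-4, -2, 2, 3)

Write a = (a_1, ..., a_4) in the standard basis. For each basis vector v_i, ℓ(v_i) = <v_i, a> is a linear equation in the a_j's. Collect the n equations into a matrix system V a = ℓ, where row i of V is v_i (expressed in the standard basis). Since V is invertible (lower-triangular with 1s on the diagonal, up to permutation), solve by back-substitution:
  V =
[[1, 0, 0, 0],
 [1, 1, 0, 1],
 [1, 1, 1, 0],
 [1, 1, 0, 0]]
  V a = (-4, -3, -4, -6)
Solving gives a = (-4, -2, 2, 3).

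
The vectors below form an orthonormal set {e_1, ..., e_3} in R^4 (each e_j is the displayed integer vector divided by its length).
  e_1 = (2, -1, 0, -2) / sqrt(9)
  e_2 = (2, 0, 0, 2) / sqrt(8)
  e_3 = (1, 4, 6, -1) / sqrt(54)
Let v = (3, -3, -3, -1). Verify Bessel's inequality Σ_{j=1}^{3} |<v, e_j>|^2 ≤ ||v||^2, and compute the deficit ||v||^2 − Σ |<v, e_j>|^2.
Σ |<v, e_j>|^2 = 755/27; ||v||^2 = 28; deficit = 1/27

Write each e_j = u_j / sqrt(<u_j, u_j>) where u_j is the displayed integer vector. Then <v, e_j> = <v, u_j> / sqrt(<u_j, u_j>), so |<v, e_j>|^2 = <v, u_j>^2 / <u_j, u_j>.
Coefficients: <v, e_1> = 11/sqrt(9), <v, e_2> = 4/sqrt(8), <v, e_3> = -26/sqrt(54).
Square and sum: Σ |<v, e_j>|^2 = 755/27.
Compute ||v||^2 = v·v = 28.
Deficit = 28 − 755/27 = 1/27 ≥ 0, confirming Bessel's inequality. (The deficit equals ||v − Σ <v,e_j> e_j||^2, the squared distance from v to span{e_j}.)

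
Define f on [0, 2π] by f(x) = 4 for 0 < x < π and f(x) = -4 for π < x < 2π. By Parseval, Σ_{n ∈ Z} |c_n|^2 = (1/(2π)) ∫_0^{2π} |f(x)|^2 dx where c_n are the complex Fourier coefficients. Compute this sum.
Σ |c_n|^2 = 16

Parseval equates the L^2 energy of f (normalised by 1/(2π)) with the ℓ^2 sum of its Fourier coefficients: (1/(2π)) ∫_0^{2π} |f|^2 = Σ |c_n|^2.
Compute the left side: (1/(2π)) [∫_0^π 4^2 dx + ∫_π^{2π} (-4)^2 dx] = (1/(2π)) · (16π + 16π) = (16 + 16)/2 = 16.
So Σ_{n ∈ Z} |c_n|^2 = 16.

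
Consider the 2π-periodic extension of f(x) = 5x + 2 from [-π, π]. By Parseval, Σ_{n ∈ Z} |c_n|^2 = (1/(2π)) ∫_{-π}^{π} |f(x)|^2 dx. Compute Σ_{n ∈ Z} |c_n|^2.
Σ |c_n|^2 = 25π^2/3 + 4

Expand and integrate term by term over [-π, π]:
  ∫ (5x)^2 dx = 25·(2π^3/3); ∫ 2·5·(2)·x dx = 0 (odd integrand); ∫ 2^2 dx = 4·2π.
So (1/(2π)) ∫_{-π}^{π} (5x + 2)^2 dx = 25π^2/3 + 4 = 25π^2/3 + 4.
Parseval ⇒ Σ |c_n|^2 = 25π^2/3 + 4.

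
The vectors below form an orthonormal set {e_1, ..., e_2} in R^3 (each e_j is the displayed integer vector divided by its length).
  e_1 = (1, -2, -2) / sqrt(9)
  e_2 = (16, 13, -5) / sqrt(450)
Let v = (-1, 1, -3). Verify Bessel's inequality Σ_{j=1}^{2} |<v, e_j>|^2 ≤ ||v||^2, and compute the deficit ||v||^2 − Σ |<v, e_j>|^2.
Σ |<v, e_j>|^2 = 33/25; ||v||^2 = 11; deficit = 242/25

Write each e_j = u_j / sqrt(<u_j, u_j>) where u_j is the displayed integer vector. Then <v, e_j> = <v, u_j> / sqrt(<u_j, u_j>), so |<v, e_j>|^2 = <v, u_j>^2 / <u_j, u_j>.
Coefficients: <v, e_1> = 3/sqrt(9), <v, e_2> = 12/sqrt(450).
Square and sum: Σ |<v, e_j>|^2 = 33/25.
Compute ||v||^2 = v·v = 11.
Deficit = 11 − 33/25 = 242/25 ≥ 0, confirming Bessel's inequality. (The deficit equals ||v − Σ <v,e_j> e_j||^2, the squared distance from v to span{e_j}.)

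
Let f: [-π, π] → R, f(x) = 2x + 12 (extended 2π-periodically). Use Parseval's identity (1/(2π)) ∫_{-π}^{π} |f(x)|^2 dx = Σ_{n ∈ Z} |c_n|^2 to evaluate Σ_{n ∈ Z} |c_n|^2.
Σ |c_n|^2 = 4π^2/3 + 144

Expand and integrate term by term over [-π, π]:
  ∫ (2x)^2 dx = 4·(2π^3/3); ∫ 2·2·(12)·x dx = 0 (odd integrand); ∫ 12^2 dx = 144·2π.
So (1/(2π)) ∫_{-π}^{π} (2x + 12)^2 dx = 4π^2/3 + 144 = 4π^2/3 + 144.
Parseval ⇒ Σ |c_n|^2 = 4π^2/3 + 144.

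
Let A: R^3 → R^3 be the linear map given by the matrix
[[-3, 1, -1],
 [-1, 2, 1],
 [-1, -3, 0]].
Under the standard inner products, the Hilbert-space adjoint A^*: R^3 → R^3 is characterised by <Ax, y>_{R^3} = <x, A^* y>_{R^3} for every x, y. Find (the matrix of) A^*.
A^* = A^T =
[[-3, -1, -1],
 [1, 2, -3],
 [-1, 1, 0]]

For real matrices with standard dot products, the defining identity <Ax, y> = <x, A^* y> gives (Ax)^T y = x^T (A^*) y, i.e. x^T A^T y = x^T (A^*) y. Since this holds for all x, y, we must have A^* = A^T. Therefore
A^* =
[[-3, -1, -1],
 [1, 2, -3],
 [-1, 1, 0]].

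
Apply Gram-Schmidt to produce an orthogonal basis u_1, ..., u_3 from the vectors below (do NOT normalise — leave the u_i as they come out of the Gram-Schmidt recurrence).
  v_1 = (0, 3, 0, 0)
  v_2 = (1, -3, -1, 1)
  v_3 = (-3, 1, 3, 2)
Orthogonal basis:
  u_1 = (0, 3, 0, 0)
  u_2 = (1, 0, -1, 1)
  u_3 = (-5/3, 0, 5/3, 10/3)

Apply the Gram-Schmidt recurrence
  u_1 = v_1
  u_i = v_i − Σ_{j<i} ((v_i · u_j) / (u_j · u_j)) · u_j.

Step by step this gives:
  u_1 = (0, 3, 0, 0)
  u_2 = (1, 0, -1, 1)
  u_3 = (-5/3, 0, 5/3, 10/3)

Orthogonality check:
  u_2 · u_1 = 0 (should be 0)
  u_3 · u_1 = 0 (should be 0)
  u_3 · u_2 = 0 (should be 0)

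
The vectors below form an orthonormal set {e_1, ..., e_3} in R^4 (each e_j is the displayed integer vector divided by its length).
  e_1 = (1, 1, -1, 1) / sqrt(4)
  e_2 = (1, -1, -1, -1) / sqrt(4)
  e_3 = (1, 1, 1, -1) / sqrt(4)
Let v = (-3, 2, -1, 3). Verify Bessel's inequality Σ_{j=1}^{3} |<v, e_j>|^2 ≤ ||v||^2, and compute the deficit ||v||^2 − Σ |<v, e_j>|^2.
Σ |<v, e_j>|^2 = 83/4; ||v||^2 = 23; deficit = 9/4

Write each e_j = u_j / sqrt(<u_j, u_j>) where u_j is the displayed integer vector. Then <v, e_j> = <v, u_j> / sqrt(<u_j, u_j>), so |<v, e_j>|^2 = <v, u_j>^2 / <u_j, u_j>.
Coefficients: <v, e_1> = 3/sqrt(4), <v, e_2> = -7/sqrt(4), <v, e_3> = -5/sqrt(4).
Square and sum: Σ |<v, e_j>|^2 = 83/4.
Compute ||v||^2 = v·v = 23.
Deficit = 23 − 83/4 = 9/4 ≥ 0, confirming Bessel's inequality. (The deficit equals ||v − Σ <v,e_j> e_j||^2, the squared distance from v to span{e_j}.)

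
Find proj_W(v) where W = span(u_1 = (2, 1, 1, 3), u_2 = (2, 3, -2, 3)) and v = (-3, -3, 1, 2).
proj_W(v) = (-35/97, -309/194, 188/97, -105/194)

Set up U = [u_1 | ... | u_2] ∈ R^(4×2). The projector onto W = col(U) is P = U (U^T U)^(-1) U^T.
Compute U^T U =
  [15, 14]
  [14, 26],
and U^T v = (-2, -11).
Solve U^T U · c = U^T v for the coefficients: c = (51/97, -137/194). The projection is proj_W(v) = U c.
Check: (v - proj_W(v)) · u_1 = 0  (should be 0).
Check: (v - proj_W(v)) · u_2 = 0  (should be 0).
Result: proj_W(v) = (-35/97, -309/194, 188/97, -105/194).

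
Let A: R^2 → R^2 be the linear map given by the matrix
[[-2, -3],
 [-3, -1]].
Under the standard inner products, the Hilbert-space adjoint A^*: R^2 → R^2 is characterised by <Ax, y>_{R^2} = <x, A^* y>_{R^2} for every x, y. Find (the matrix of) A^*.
A^* = A^T =
[[-2, -3],
 [-3, -1]]

For real matrices with standard dot products, the defining identity <Ax, y> = <x, A^* y> gives (Ax)^T y = x^T (A^*) y, i.e. x^T A^T y = x^T (A^*) y. Since this holds for all x, y, we must have A^* = A^T. Therefore
A^* =
[[-2, -3],
 [-3, -1]].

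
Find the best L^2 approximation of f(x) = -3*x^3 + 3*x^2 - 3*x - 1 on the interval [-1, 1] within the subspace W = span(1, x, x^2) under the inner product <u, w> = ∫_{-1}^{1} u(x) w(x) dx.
g(x) = 3*x^2 - 24*x/5 - 1

The best approximation g ∈ W is the orthogonal projection of f onto W. Writing g = a_0 + a_1 x + a_2 x^2, the coefficients solve the normal equations G · a = b where
  G_{ij} = <φ_i, φ_j> and b_i = <f, φ_i>, with φ_0 = 1, φ_1 = x, φ_2 = x^2.
G =
  [2, 0, 2/3]
  [0, 2/3, 0]
  [2/3, 0, 2/5],
b = (0, -16/5, 8/15).
Solving gives a_0 = -1, a_1 = -24/5, a_2 = 3, so
  g(x) = 3*x^2 - 24*x/5 - 1.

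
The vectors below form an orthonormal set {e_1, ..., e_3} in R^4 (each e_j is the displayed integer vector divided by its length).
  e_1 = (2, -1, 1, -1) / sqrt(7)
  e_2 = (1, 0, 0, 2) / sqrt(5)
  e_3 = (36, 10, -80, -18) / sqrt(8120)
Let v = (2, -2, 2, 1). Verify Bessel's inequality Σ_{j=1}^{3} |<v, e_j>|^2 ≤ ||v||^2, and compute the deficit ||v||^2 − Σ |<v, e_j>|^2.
Σ |<v, e_j>|^2 = 705/58; ||v||^2 = 13; deficit = 49/58

Write each e_j = u_j / sqrt(<u_j, u_j>) where u_j is the displayed integer vector. Then <v, e_j> = <v, u_j> / sqrt(<u_j, u_j>), so |<v, e_j>|^2 = <v, u_j>^2 / <u_j, u_j>.
Coefficients: <v, e_1> = 7/sqrt(7), <v, e_2> = 4/sqrt(5), <v, e_3> = -126/sqrt(8120).
Square and sum: Σ |<v, e_j>|^2 = 705/58.
Compute ||v||^2 = v·v = 13.
Deficit = 13 − 705/58 = 49/58 ≥ 0, confirming Bessel's inequality. (The deficit equals ||v − Σ <v,e_j> e_j||^2, the squared distance from v to span{e_j}.)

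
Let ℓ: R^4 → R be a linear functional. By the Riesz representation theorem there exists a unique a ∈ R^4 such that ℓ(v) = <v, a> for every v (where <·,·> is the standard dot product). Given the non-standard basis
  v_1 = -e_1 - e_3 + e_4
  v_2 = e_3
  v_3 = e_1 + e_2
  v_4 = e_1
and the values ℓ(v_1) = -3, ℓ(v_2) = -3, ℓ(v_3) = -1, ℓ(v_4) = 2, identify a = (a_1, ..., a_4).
a = (2, -3, -3, -4)

Write a = (a_1, ..., a_4) in the standard basis. For each basis vector v_i, ℓ(v_i) = <v_i, a> is a linear equation in the a_j's. Collect the n equations into a matrix system V a = ℓ, where row i of V is v_i (expressed in the standard basis). Since V is invertible (lower-triangular with 1s on the diagonal, up to permutation), solve by back-substitution:
  V =
[[-1, 0, -1, 1],
 [0, 0, 1, 0],
 [1, 1, 0, 0],
 [1, 0, 0, 0]]
  V a = (-3, -3, -1, 2)
Solving gives a = (2, -3, -3, -4).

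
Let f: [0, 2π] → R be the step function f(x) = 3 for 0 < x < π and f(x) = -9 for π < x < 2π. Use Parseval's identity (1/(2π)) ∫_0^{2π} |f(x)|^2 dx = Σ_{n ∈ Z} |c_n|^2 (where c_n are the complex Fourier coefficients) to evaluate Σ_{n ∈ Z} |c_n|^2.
Σ |c_n|^2 = 45

Parseval equates the L^2 energy of f (normalised by 1/(2π)) with the ℓ^2 sum of its Fourier coefficients: (1/(2π)) ∫_0^{2π} |f|^2 = Σ |c_n|^2.
Compute the left side: (1/(2π)) [∫_0^π 3^2 dx + ∫_π^{2π} (-9)^2 dx] = (1/(2π)) · (9π + 81π) = (9 + 81)/2 = 45.
So Σ_{n ∈ Z} |c_n|^2 = 45.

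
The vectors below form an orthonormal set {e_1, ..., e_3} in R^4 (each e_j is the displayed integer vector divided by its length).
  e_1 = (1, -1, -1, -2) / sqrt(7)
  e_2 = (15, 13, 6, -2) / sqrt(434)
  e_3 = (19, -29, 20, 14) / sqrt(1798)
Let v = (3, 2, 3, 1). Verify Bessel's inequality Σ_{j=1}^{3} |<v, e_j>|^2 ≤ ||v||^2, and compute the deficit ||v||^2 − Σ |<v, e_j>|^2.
Σ |<v, e_j>|^2 = 658/29; ||v||^2 = 23; deficit = 9/29

Write each e_j = u_j / sqrt(<u_j, u_j>) where u_j is the displayed integer vector. Then <v, e_j> = <v, u_j> / sqrt(<u_j, u_j>), so |<v, e_j>|^2 = <v, u_j>^2 / <u_j, u_j>.
Coefficients: <v, e_1> = -4/sqrt(7), <v, e_2> = 87/sqrt(434), <v, e_3> = 73/sqrt(1798).
Square and sum: Σ |<v, e_j>|^2 = 658/29.
Compute ||v||^2 = v·v = 23.
Deficit = 23 − 658/29 = 9/29 ≥ 0, confirming Bessel's inequality. (The deficit equals ||v − Σ <v,e_j> e_j||^2, the squared distance from v to span{e_j}.)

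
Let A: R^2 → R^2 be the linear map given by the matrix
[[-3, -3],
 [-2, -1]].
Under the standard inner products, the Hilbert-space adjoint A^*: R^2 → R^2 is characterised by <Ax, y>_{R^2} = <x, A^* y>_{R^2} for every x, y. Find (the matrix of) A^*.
A^* = A^T =
[[-3, -2],
 [-3, -1]]

For real matrices with standard dot products, the defining identity <Ax, y> = <x, A^* y> gives (Ax)^T y = x^T (A^*) y, i.e. x^T A^T y = x^T (A^*) y. Since this holds for all x, y, we must have A^* = A^T. Therefore
A^* =
[[-3, -2],
 [-3, -1]].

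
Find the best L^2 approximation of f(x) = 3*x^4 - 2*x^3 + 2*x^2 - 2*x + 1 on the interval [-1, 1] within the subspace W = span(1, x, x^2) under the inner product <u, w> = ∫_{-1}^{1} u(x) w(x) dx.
g(x) = 32*x^2/7 - 16*x/5 + 26/35

The best approximation g ∈ W is the orthogonal projection of f onto W. Writing g = a_0 + a_1 x + a_2 x^2, the coefficients solve the normal equations G · a = b where
  G_{ij} = <φ_i, φ_j> and b_i = <f, φ_i>, with φ_0 = 1, φ_1 = x, φ_2 = x^2.
G =
  [2, 0, 2/3]
  [0, 2/3, 0]
  [2/3, 0, 2/5],
b = (68/15, -32/15, 244/105).
Solving gives a_0 = 26/35, a_1 = -16/5, a_2 = 32/7, so
  g(x) = 32*x^2/7 - 16*x/5 + 26/35.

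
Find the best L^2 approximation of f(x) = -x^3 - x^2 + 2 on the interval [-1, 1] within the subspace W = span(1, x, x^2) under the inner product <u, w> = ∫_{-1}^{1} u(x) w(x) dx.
g(x) = -x^2 - 3*x/5 + 2

The best approximation g ∈ W is the orthogonal projection of f onto W. Writing g = a_0 + a_1 x + a_2 x^2, the coefficients solve the normal equations G · a = b where
  G_{ij} = <φ_i, φ_j> and b_i = <f, φ_i>, with φ_0 = 1, φ_1 = x, φ_2 = x^2.
G =
  [2, 0, 2/3]
  [0, 2/3, 0]
  [2/3, 0, 2/5],
b = (10/3, -2/5, 14/15).
Solving gives a_0 = 2, a_1 = -3/5, a_2 = -1, so
  g(x) = -x^2 - 3*x/5 + 2.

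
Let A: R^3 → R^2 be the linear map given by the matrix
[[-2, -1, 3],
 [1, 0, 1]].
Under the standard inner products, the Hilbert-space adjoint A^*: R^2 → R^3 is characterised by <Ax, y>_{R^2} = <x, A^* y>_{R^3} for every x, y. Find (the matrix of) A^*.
A^* = A^T =
[[-2, 1],
 [-1, 0],
 [3, 1]]

For real matrices with standard dot products, the defining identity <Ax, y> = <x, A^* y> gives (Ax)^T y = x^T (A^*) y, i.e. x^T A^T y = x^T (A^*) y. Since this holds for all x, y, we must have A^* = A^T. Therefore
A^* =
[[-2, 1],
 [-1, 0],
 [3, 1]].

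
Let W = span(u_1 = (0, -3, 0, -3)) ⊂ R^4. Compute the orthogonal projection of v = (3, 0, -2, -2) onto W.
proj_W(v) = (0, -1, 0, -1)

Set up U = [u_1 | ... | u_1] ∈ R^(4×1). The projector onto W = col(U) is P = U (U^T U)^(-1) U^T.
Compute U^T U =
  [18],
and U^T v = (6).
Solve U^T U · c = U^T v for the coefficients: c = (1/3). The projection is proj_W(v) = U c.
Check: (v - proj_W(v)) · u_1 = 0  (should be 0).
Result: proj_W(v) = (0, -1, 0, -1).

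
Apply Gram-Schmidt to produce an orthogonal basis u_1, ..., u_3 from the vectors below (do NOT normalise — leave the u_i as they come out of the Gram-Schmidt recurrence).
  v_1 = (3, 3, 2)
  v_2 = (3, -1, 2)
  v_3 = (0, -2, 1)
Orthogonal basis:
  u_1 = (3, 3, 2)
  u_2 = (18/11, -26/11, 12/11)
  u_3 = (-6/13, 0, 9/13)

Apply the Gram-Schmidt recurrence
  u_1 = v_1
  u_i = v_i − Σ_{j<i} ((v_i · u_j) / (u_j · u_j)) · u_j.

Step by step this gives:
  u_1 = (3, 3, 2)
  u_2 = (18/11, -26/11, 12/11)
  u_3 = (-6/13, 0, 9/13)

Orthogonality check:
  u_2 · u_1 = 0 (should be 0)
  u_3 · u_1 = 0 (should be 0)
  u_3 · u_2 = 0 (should be 0)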